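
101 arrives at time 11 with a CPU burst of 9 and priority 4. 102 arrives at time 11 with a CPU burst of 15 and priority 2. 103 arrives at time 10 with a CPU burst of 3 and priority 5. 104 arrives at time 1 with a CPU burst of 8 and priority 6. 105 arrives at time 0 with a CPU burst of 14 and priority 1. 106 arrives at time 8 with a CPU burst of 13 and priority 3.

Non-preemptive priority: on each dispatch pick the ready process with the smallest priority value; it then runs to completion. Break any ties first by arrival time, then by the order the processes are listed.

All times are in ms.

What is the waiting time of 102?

Gantt: | 105 0-14 | 102 14-29 | 106 29-42 | 101 42-51 | 103 51-54 | 104 54-62 |
Completion: 101=51  102=29  103=54  104=62  105=14  106=42
Waiting(102) = turnaround − burst = 18 − 15 = 3

3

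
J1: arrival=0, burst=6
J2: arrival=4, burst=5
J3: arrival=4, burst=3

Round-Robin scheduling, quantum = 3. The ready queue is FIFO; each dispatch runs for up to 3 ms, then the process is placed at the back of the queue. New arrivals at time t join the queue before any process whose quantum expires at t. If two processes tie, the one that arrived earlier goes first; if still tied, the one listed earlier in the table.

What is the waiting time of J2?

Gantt: | J1 0-6 | J2 6-9 | J3 9-12 | J2 12-14 |
Completion: J1=6  J2=14  J3=12
Waiting(J2) = turnaround − burst = 10 − 5 = 5

5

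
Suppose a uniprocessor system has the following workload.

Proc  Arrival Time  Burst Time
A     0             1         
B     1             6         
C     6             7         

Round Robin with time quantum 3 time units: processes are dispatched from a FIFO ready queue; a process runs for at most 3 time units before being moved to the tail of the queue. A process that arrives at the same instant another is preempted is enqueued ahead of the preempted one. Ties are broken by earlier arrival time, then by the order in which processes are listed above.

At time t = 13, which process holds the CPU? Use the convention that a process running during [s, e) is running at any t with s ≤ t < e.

C

Timeline: | A 0-1 | B 1-7 | C 7-14 |
Completion: A=1  B=7  C=14
Turnaround (C−A): A=1  B=6  C=8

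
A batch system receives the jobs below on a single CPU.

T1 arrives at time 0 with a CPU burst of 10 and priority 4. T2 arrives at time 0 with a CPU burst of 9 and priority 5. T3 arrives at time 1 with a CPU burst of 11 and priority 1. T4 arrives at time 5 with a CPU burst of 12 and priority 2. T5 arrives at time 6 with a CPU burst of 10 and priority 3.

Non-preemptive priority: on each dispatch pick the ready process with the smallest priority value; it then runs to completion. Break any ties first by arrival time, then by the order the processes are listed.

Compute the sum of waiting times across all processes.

Gantt: | T1 0-10 | T3 10-21 | T4 21-33 | T5 33-43 | T2 43-52 |
Completion: T1=10  T2=52  T3=21  T4=33  T5=43
Turnaround (C−A): T1=10  T2=52  T3=20  T4=28  T5=37
Waiting = turnaround − burst: T1=0, T2=43, T3=9, T4=16, T5=27
Total waiting = 0 + 43 + 9 + 16 + 27 = 95

95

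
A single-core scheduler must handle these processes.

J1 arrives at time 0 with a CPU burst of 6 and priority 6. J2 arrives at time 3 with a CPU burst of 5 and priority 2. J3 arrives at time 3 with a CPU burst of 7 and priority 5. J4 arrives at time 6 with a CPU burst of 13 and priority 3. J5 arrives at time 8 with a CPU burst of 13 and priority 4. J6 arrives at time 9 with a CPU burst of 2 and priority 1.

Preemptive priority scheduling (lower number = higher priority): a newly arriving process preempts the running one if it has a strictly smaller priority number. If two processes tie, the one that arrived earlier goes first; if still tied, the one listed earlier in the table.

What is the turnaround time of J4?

Schedule: | J1 0-3 | J2 3-8 | J4 8-9 | J6 9-11 | J4 11-23 | J5 23-36 | J3 36-43 | J1 43-46 |
Completion: J1=46  J2=8  J3=43  J4=23  J5=36  J6=11
Turnaround(J4) = completion − arrival = 23 − 6 = 17

17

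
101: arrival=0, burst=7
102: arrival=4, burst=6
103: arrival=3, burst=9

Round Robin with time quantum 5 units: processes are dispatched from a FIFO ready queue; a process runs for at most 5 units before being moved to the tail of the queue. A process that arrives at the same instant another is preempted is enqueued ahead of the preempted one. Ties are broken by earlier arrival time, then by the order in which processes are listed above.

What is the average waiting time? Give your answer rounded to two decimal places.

10.33

Gantt: | 101 0-5 | 103 5-10 | 102 10-15 | 101 15-17 | 103 17-21 | 102 21-22 |
Completion: 101=17  102=22  103=21
Turnaround (C−A): 101=17  102=18  103=18
Waiting times: 101=10, 102=12, 103=9
Average waiting = (10+12+9) / 3 = 31/3 = 10.33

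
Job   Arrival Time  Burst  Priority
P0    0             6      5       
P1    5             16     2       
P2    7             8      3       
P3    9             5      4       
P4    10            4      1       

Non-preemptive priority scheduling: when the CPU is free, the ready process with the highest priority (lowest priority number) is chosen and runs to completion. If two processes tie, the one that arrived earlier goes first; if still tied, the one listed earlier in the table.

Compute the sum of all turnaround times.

96

Gantt: | P0 0-6 | P1 6-22 | P4 22-26 | P2 26-34 | P3 34-39 |
Completion: P0=6  P1=22  P2=34  P3=39  P4=26
Turnaround (C−A): P0=6  P1=17  P2=27  P3=30  P4=16
Turnaround = completion − arrival: P0=6, P1=17, P2=27, P3=30, P4=16
Total turnaround = 6 + 17 + 27 + 30 + 16 = 96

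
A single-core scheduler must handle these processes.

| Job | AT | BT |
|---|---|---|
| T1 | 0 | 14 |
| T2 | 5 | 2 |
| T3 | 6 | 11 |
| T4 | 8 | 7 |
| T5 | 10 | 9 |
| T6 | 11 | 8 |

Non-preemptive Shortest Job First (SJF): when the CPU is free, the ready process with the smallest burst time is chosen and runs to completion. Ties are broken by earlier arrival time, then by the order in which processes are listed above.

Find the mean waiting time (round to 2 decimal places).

Gantt: | T1 0-14 | T2 14-16 | T4 16-23 | T6 23-31 | T5 31-40 | T3 40-51 |
Completion: T1=14  T2=16  T3=51  T4=23  T5=40  T6=31
Waiting times: T1=0, T2=9, T3=34, T4=8, T5=21, T6=12
Average waiting = (0+9+34+8+21+12) / 6 = 84/6 = 14.00

14.00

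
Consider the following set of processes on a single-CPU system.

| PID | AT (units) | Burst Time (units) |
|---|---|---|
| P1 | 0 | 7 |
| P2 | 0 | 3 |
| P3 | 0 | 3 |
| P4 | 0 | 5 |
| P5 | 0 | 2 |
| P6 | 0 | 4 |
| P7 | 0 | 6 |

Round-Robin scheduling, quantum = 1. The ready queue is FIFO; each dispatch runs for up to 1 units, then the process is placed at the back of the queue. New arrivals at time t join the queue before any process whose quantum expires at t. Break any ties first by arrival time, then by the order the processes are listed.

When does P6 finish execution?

Timeline: | P1 0-1 | P2 1-2 | P3 2-3 | P4 3-4 | P5 4-5 | P6 5-6 | P7 6-7 | P1 7-8 | P2 8-9 | P3 9-10 | P4 10-11 | P5 11-12 | P6 12-13 | P7 13-14 | P1 14-15 | P2 15-16 | P3 16-17 | P4 17-18 | P6 18-19 | P7 19-20 | P1 20-21 | P4 21-22 | P6 22-23 | P7 23-24 | P1 24-25 | P4 25-26 | P7 26-27 | P1 27-28 | P7 28-29 | P1 29-30 |
Completion: P1=30  P2=16  P3=17  P4=26  P5=12  P6=23  P7=29

23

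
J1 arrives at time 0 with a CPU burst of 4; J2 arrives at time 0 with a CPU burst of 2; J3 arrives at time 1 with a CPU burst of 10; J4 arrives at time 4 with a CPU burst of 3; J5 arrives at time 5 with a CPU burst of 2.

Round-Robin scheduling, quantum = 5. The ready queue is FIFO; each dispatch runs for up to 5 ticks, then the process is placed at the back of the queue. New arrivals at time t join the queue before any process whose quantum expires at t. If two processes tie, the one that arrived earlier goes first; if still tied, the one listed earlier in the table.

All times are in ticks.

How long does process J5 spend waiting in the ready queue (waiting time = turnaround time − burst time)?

Gantt: | J1 0-4 | J2 4-6 | J3 6-11 | J4 11-14 | J5 14-16 | J3 16-21 |
Completion: J1=4  J2=6  J3=21  J4=14  J5=16
Waiting(J5) = turnaround − burst = 11 − 2 = 9

9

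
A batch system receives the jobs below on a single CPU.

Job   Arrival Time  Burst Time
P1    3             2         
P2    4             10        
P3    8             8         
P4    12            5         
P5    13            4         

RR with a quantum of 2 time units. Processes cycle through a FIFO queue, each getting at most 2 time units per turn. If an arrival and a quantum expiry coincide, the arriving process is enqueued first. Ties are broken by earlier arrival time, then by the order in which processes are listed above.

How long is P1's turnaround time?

2

Schedule: | idle 0-3 | P1 3-5 | P2 5-9 | P3 9-11 | P2 11-13 | P3 13-15 | P4 15-17 | P5 17-19 | P2 19-21 | P3 21-23 | P4 23-25 | P5 25-27 | P2 27-29 | P3 29-31 | P4 31-32 |
Completion: P1=5  P2=29  P3=31  P4=32  P5=27
Turnaround (C−A): P1=2  P2=25  P3=23  P4=20  P5=14
Turnaround(P1) = completion − arrival = 5 − 3 = 2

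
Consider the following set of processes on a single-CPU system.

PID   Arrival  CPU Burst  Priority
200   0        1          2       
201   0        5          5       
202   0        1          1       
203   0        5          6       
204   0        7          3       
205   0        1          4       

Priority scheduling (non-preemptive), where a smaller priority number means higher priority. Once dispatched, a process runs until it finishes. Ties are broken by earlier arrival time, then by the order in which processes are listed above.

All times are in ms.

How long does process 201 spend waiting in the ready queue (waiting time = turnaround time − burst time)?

Schedule: | 202 0-1 | 200 1-2 | 204 2-9 | 205 9-10 | 201 10-15 | 203 15-20 |
Completion: 200=2  201=15  202=1  203=20  204=9  205=10
Turnaround (C−A): 200=2  201=15  202=1  203=20  204=9  205=10
Waiting(201) = turnaround − burst = 15 − 5 = 10

10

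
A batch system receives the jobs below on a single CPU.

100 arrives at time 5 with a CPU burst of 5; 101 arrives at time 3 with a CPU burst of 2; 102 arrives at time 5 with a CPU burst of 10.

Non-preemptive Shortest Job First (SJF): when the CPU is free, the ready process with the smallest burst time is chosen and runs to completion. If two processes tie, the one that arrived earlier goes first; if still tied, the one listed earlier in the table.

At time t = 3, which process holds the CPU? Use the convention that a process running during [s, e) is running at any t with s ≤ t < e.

Timeline: | idle 0-3 | 101 3-5 | 100 5-10 | 102 10-20 |
Completion: 100=10  101=5  102=20

101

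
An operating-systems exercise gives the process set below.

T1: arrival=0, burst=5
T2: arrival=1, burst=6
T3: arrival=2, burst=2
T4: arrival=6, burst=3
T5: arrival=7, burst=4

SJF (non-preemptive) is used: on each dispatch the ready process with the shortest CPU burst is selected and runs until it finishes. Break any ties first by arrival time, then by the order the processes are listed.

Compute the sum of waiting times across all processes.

Schedule: | T1 0-5 | T3 5-7 | T4 7-10 | T5 10-14 | T2 14-20 |
Completion: T1=5  T2=20  T3=7  T4=10  T5=14
Turnaround (C−A): T1=5  T2=19  T3=5  T4=4  T5=7
Waiting = turnaround − burst: T1=0, T2=13, T3=3, T4=1, T5=3
Total waiting = 0 + 13 + 3 + 1 + 3 = 20

20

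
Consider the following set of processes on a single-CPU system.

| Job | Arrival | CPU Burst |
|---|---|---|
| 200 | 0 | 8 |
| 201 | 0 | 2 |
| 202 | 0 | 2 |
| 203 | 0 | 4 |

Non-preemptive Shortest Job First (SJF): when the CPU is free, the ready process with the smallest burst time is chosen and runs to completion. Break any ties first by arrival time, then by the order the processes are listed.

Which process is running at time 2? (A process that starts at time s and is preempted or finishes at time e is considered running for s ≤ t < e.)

202

Gantt: | 201 0-2 | 202 2-4 | 203 4-8 | 200 8-16 |
Completion: 200=16  201=2  202=4  203=8
Turnaround (C−A): 200=16  201=2  202=4  203=8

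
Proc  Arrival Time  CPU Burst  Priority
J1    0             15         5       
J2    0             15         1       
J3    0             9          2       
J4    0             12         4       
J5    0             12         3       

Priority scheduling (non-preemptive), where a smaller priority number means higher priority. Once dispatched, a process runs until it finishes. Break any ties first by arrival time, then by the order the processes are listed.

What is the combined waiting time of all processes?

Gantt: | J2 0-15 | J3 15-24 | J5 24-36 | J4 36-48 | J1 48-63 |
Completion: J1=63  J2=15  J3=24  J4=48  J5=36
Turnaround (C−A): J1=63  J2=15  J3=24  J4=48  J5=36
Waiting = turnaround − burst: J1=48, J2=0, J3=15, J4=36, J5=24
Total waiting = 48 + 0 + 15 + 36 + 24 = 123

123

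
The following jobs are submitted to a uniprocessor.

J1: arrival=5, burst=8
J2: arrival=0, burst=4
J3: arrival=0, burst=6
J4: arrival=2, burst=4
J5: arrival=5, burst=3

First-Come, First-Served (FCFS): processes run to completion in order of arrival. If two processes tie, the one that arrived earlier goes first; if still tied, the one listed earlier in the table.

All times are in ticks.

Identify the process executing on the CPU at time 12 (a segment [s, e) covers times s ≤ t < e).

J4

Schedule: | J2 0-4 | J3 4-10 | J4 10-14 | J1 14-22 | J5 22-25 |
Completion: J1=22  J2=4  J3=10  J4=14  J5=25
Turnaround (C−A): J1=17  J2=4  J3=10  J4=12  J5=20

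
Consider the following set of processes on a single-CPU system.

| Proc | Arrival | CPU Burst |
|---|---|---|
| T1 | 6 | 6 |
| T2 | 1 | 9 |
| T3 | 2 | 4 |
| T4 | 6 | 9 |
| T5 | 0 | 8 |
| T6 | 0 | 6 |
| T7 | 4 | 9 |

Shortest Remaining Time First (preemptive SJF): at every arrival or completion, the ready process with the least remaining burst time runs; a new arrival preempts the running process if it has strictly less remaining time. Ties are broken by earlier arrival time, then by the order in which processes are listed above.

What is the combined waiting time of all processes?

Schedule: | T6 0-6 | T3 6-10 | T1 10-16 | T5 16-24 | T2 24-33 | T7 33-42 | T4 42-51 |
Completion: T1=16  T2=33  T3=10  T4=51  T5=24  T6=6  T7=42
Turnaround (C−A): T1=10  T2=32  T3=8  T4=45  T5=24  T6=6  T7=38
Waiting = turnaround − burst: T1=4, T2=23, T3=4, T4=36, T5=16, T6=0, T7=29
Total waiting = 4 + 23 + 4 + 36 + 16 + 0 + 29 = 112

112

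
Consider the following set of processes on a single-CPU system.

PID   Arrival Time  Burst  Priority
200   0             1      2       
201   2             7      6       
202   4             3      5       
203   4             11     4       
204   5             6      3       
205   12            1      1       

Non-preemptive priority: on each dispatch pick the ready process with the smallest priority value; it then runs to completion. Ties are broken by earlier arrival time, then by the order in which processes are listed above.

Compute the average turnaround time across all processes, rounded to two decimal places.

Schedule: | 200 0-1 | idle 1-2 | 201 2-9 | 204 9-15 | 205 15-16 | 203 16-27 | 202 27-30 |
Completion: 200=1  201=9  202=30  203=27  204=15  205=16
Turnaround times: 200=1, 201=7, 202=26, 203=23, 204=10, 205=4
Average turnaround = (1+7+26+23+10+4) / 6 = 71/6 = 11.83

11.83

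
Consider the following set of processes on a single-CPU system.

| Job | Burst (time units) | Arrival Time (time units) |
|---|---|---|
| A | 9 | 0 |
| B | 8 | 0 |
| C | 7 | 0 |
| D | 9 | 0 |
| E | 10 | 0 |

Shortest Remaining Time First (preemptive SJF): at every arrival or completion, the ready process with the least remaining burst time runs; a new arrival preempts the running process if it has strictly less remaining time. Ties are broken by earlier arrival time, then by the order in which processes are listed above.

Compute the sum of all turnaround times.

122

Timeline: | C 0-7 | B 7-15 | A 15-24 | D 24-33 | E 33-43 |
Completion: A=24  B=15  C=7  D=33  E=43
Turnaround (C−A): A=24  B=15  C=7  D=33  E=43
Turnaround = completion − arrival: A=24, B=15, C=7, D=33, E=43
Total turnaround = 24 + 15 + 7 + 33 + 43 = 122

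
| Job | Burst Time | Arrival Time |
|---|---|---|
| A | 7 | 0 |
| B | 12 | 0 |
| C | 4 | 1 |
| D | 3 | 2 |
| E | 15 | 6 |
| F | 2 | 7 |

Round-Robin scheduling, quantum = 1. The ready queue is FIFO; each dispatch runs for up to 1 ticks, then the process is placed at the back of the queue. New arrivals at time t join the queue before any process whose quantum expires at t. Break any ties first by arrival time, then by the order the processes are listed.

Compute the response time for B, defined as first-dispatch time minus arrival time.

1

Gantt: | A 0-1 | B 1-2 | C 2-3 | A 3-4 | D 4-5 | B 5-6 | C 6-7 | A 7-8 | D 8-9 | E 9-10 | B 10-11 | F 11-12 | C 12-13 | A 13-14 | D 14-15 | E 15-16 | B 16-17 | F 17-18 | C 18-19 | A 19-20 | E 20-21 | B 21-22 | A 22-23 | E 23-24 | B 24-25 | A 25-26 | E 26-27 | B 27-28 | E 28-29 | B 29-30 | E 30-31 | B 31-32 | E 32-33 | B 33-34 | E 34-35 | B 35-36 | E 36-37 | B 37-38 | E 38-43 |
Completion: A=26  B=38  C=19  D=15  E=43  F=18
Response(B) = first start − arrival = 1 − 0 = 1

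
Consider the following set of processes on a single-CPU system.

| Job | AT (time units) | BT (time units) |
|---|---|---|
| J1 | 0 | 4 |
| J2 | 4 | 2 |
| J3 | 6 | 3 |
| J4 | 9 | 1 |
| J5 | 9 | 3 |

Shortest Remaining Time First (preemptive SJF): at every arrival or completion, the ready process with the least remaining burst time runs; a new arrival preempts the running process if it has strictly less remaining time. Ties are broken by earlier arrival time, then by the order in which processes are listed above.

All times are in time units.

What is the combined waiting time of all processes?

Gantt: | J1 0-4 | J2 4-6 | J3 6-9 | J4 9-10 | J5 10-13 |
Completion: J1=4  J2=6  J3=9  J4=10  J5=13
Waiting = turnaround − burst: J1=0, J2=0, J3=0, J4=0, J5=1
Total waiting = 0 + 0 + 0 + 0 + 1 = 1

1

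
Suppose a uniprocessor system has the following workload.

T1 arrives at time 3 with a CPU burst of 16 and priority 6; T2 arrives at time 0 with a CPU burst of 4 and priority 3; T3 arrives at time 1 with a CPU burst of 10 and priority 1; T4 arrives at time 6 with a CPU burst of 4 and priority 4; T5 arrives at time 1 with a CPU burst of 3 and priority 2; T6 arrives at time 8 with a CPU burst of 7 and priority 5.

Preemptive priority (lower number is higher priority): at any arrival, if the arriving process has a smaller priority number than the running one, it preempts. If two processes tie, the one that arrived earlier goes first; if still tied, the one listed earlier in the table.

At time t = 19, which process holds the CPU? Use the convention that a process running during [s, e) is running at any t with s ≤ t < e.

T4

Timeline: | T2 0-1 | T3 1-11 | T5 11-14 | T2 14-17 | T4 17-21 | T6 21-28 | T1 28-44 |
Completion: T1=44  T2=17  T3=11  T4=21  T5=14  T6=28
Turnaround (C−A): T1=41  T2=17  T3=10  T4=15  T5=13  T6=20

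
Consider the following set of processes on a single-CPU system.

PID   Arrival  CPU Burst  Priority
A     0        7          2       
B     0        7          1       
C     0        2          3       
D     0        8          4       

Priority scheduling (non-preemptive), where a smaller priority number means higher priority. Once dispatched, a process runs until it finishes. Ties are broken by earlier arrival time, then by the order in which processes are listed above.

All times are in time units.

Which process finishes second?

Schedule: | B 0-7 | A 7-14 | C 14-16 | D 16-24 |
Completion: A=14  B=7  C=16  D=24
Finish order: B → A → C → D

A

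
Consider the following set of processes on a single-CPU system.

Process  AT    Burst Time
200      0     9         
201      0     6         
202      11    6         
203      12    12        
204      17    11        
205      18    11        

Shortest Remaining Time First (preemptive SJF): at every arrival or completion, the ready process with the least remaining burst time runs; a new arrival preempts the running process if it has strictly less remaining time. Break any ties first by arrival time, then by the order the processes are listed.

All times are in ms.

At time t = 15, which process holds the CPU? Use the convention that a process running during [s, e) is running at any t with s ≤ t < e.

Schedule: | 201 0-6 | 200 6-15 | 202 15-21 | 204 21-32 | 205 32-43 | 203 43-55 |
Completion: 200=15  201=6  202=21  203=55  204=32  205=43
Turnaround (C−A): 200=15  201=6  202=10  203=43  204=15  205=25

202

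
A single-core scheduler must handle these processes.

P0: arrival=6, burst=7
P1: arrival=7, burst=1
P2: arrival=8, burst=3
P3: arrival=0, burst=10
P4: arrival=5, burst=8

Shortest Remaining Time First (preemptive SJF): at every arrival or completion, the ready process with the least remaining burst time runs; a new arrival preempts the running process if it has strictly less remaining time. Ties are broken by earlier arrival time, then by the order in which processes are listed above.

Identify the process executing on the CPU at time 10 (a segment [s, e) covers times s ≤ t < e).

Gantt: | P3 0-7 | P1 7-8 | P3 8-11 | P2 11-14 | P0 14-21 | P4 21-29 |
Completion: P0=21  P1=8  P2=14  P3=11  P4=29
Turnaround (C−A): P0=15  P1=1  P2=6  P3=11  P4=24

P3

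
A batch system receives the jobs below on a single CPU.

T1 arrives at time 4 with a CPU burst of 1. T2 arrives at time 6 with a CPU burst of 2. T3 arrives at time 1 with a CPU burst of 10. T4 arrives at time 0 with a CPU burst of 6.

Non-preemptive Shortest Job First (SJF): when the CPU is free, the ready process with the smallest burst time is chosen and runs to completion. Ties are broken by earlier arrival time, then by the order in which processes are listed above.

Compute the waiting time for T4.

0

Schedule: | T4 0-6 | T1 6-7 | T2 7-9 | T3 9-19 |
Completion: T1=7  T2=9  T3=19  T4=6
Turnaround (C−A): T1=3  T2=3  T3=18  T4=6
Waiting(T4) = turnaround − burst = 6 − 6 = 0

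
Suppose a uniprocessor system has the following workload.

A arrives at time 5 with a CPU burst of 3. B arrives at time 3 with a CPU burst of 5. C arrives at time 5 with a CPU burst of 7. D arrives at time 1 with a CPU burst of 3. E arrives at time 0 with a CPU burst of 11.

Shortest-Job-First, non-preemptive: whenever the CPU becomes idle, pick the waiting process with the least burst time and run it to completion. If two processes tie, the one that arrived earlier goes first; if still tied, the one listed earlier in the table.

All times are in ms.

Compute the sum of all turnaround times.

Schedule: | E 0-11 | D 11-14 | A 14-17 | B 17-22 | C 22-29 |
Completion: A=17  B=22  C=29  D=14  E=11
Turnaround = completion − arrival: A=12, B=19, C=24, D=13, E=11
Total turnaround = 12 + 19 + 24 + 13 + 11 = 79

79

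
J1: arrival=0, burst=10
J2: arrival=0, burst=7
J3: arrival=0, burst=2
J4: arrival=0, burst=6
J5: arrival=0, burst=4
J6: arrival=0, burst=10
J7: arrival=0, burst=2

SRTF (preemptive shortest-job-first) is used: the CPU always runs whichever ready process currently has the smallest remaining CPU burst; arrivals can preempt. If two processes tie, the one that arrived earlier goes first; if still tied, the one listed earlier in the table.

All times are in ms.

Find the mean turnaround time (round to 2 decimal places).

Schedule: | J3 0-2 | J7 2-4 | J5 4-8 | J4 8-14 | J2 14-21 | J1 21-31 | J6 31-41 |
Completion: J1=31  J2=21  J3=2  J4=14  J5=8  J6=41  J7=4
Turnaround times: J1=31, J2=21, J3=2, J4=14, J5=8, J6=41, J7=4
Average turnaround = (31+21+2+14+8+41+4) / 7 = 121/7 = 17.29

17.29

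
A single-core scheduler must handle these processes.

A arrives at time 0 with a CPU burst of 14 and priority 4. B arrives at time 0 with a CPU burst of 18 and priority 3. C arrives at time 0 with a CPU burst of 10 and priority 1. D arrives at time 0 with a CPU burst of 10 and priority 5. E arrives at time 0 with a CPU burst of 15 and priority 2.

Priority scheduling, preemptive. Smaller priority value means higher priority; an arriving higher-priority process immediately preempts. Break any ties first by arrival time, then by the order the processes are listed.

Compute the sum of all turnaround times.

Schedule: | C 0-10 | E 10-25 | B 25-43 | A 43-57 | D 57-67 |
Completion: A=57  B=43  C=10  D=67  E=25
Turnaround (C−A): A=57  B=43  C=10  D=67  E=25
Turnaround = completion − arrival: A=57, B=43, C=10, D=67, E=25
Total turnaround = 57 + 43 + 10 + 67 + 25 = 202

202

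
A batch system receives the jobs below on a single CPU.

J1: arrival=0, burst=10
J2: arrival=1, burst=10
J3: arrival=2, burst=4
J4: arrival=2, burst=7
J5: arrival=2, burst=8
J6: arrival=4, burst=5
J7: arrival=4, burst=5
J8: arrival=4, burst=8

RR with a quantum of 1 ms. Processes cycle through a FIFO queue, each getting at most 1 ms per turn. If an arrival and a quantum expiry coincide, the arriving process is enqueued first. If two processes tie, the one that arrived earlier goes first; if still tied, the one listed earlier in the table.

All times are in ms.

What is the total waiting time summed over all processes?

302

Schedule: | J1 0-1 | J2 1-2 | J1 2-3 | J3 3-4 | J4 4-5 | J5 5-6 | J2 6-7 | J1 7-8 | J6 8-9 | J7 9-10 | J8 10-11 | J3 11-12 | J4 12-13 | J5 13-14 | J2 14-15 | J1 15-16 | J6 16-17 | J7 17-18 | J8 18-19 | J3 19-20 | J4 20-21 | J5 21-22 | J2 22-23 | J1 23-24 | J6 24-25 | J7 25-26 | J8 26-27 | J3 27-28 | J4 28-29 | J5 29-30 | J2 30-31 | J1 31-32 | J6 32-33 | J7 33-34 | J8 34-35 | J4 35-36 | J5 36-37 | J2 37-38 | J1 38-39 | J6 39-40 | J7 40-41 | J8 41-42 | J4 42-43 | J5 43-44 | J2 44-45 | J1 45-46 | J8 46-47 | J4 47-48 | J5 48-49 | J2 49-50 | J1 50-51 | J8 51-52 | J5 52-53 | J2 53-54 | J1 54-55 | J8 55-56 | J2 56-57 |
Completion: J1=55  J2=57  J3=28  J4=48  J5=53  J6=40  J7=41  J8=56
Turnaround (C−A): J1=55  J2=56  J3=26  J4=46  J5=51  J6=36  J7=37  J8=52
Waiting = turnaround − burst: J1=45, J2=46, J3=22, J4=39, J5=43, J6=31, J7=32, J8=44
Total waiting = 45 + 46 + 22 + 39 + 43 + 31 + 32 + 44 = 302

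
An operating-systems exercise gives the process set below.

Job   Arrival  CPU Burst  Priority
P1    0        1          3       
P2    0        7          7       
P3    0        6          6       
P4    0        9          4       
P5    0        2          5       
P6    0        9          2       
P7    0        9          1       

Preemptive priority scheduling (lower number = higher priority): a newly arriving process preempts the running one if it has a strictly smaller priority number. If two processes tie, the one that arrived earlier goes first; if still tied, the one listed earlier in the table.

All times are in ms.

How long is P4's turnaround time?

Gantt: | P7 0-9 | P6 9-18 | P1 18-19 | P4 19-28 | P5 28-30 | P3 30-36 | P2 36-43 |
Completion: P1=19  P2=43  P3=36  P4=28  P5=30  P6=18  P7=9
Turnaround (C−A): P1=19  P2=43  P3=36  P4=28  P5=30  P6=18  P7=9
Turnaround(P4) = completion − arrival = 28 − 0 = 28

28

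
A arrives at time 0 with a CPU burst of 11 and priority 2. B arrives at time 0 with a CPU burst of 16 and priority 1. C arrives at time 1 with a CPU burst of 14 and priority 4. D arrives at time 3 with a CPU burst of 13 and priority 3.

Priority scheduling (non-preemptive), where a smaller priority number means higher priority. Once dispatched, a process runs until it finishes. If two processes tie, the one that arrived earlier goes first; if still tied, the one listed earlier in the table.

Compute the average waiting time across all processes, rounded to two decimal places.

Schedule: | B 0-16 | A 16-27 | D 27-40 | C 40-54 |
Completion: A=27  B=16  C=54  D=40
Turnaround (C−A): A=27  B=16  C=53  D=37
Waiting times: A=16, B=0, C=39, D=24
Average waiting = (16+0+39+24) / 4 = 79/4 = 19.75

19.75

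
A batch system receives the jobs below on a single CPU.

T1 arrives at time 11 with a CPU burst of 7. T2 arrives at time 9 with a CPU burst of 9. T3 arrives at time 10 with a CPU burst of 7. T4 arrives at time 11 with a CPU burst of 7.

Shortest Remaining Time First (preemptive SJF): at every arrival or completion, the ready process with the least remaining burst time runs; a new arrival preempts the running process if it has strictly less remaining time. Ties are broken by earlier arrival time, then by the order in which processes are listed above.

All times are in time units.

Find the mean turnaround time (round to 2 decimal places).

Gantt: | idle 0-9 | T2 9-10 | T3 10-17 | T1 17-24 | T4 24-31 | T2 31-39 |
Completion: T1=24  T2=39  T3=17  T4=31
Turnaround times: T1=13, T2=30, T3=7, T4=20
Average turnaround = (13+30+7+20) / 4 = 70/4 = 17.50

17.50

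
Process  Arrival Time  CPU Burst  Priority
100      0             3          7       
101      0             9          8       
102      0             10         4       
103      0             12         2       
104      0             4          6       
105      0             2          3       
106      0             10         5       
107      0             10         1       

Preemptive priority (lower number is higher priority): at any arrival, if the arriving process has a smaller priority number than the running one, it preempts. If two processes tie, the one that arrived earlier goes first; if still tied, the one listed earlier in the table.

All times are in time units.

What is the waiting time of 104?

Timeline: | 107 0-10 | 103 10-22 | 105 22-24 | 102 24-34 | 106 34-44 | 104 44-48 | 100 48-51 | 101 51-60 |
Completion: 100=51  101=60  102=34  103=22  104=48  105=24  106=44  107=10
Waiting(104) = turnaround − burst = 48 − 4 = 44

44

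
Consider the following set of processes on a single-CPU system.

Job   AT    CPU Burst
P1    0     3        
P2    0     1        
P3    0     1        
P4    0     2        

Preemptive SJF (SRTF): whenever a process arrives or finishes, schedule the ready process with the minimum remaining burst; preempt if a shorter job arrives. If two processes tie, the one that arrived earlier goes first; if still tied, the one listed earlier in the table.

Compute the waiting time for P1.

4

Schedule: | P2 0-1 | P3 1-2 | P4 2-4 | P1 4-7 |
Completion: P1=7  P2=1  P3=2  P4=4
Turnaround (C−A): P1=7  P2=1  P3=2  P4=4
Waiting(P1) = turnaround − burst = 7 − 3 = 4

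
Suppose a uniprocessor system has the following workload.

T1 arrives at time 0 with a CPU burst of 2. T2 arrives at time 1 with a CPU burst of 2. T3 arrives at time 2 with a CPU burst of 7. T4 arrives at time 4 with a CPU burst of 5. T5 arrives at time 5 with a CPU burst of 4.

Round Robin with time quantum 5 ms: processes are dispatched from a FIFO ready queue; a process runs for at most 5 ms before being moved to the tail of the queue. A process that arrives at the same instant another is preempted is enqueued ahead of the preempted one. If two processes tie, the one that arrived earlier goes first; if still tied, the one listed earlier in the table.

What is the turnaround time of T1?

Schedule: | T1 0-2 | T2 2-4 | T3 4-9 | T4 9-14 | T5 14-18 | T3 18-20 |
Completion: T1=2  T2=4  T3=20  T4=14  T5=18
Turnaround (C−A): T1=2  T2=3  T3=18  T4=10  T5=13
Turnaround(T1) = completion − arrival = 2 − 0 = 2

2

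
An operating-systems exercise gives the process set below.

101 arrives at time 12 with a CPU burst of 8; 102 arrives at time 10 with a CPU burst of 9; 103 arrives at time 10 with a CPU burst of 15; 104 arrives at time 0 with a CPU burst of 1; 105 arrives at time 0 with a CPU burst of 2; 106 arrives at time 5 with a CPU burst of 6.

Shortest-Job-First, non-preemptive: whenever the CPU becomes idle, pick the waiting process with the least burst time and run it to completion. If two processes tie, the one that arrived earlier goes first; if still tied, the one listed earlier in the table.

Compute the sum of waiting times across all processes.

Schedule: | 104 0-1 | 105 1-3 | idle 3-5 | 106 5-11 | 102 11-20 | 101 20-28 | 103 28-43 |
Completion: 101=28  102=20  103=43  104=1  105=3  106=11
Waiting = turnaround − burst: 101=8, 102=1, 103=18, 104=0, 105=1, 106=0
Total waiting = 8 + 1 + 18 + 0 + 1 + 0 = 28

28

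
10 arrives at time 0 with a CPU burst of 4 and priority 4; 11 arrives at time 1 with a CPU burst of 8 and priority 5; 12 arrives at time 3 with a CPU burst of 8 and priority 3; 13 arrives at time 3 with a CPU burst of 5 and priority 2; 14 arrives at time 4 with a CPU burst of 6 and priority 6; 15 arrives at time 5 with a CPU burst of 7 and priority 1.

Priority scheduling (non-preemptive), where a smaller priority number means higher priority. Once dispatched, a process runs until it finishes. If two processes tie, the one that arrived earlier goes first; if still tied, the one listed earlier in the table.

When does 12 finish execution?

24

Gantt: | 10 0-4 | 13 4-9 | 15 9-16 | 12 16-24 | 11 24-32 | 14 32-38 |
Completion: 10=4  11=32  12=24  13=9  14=38  15=16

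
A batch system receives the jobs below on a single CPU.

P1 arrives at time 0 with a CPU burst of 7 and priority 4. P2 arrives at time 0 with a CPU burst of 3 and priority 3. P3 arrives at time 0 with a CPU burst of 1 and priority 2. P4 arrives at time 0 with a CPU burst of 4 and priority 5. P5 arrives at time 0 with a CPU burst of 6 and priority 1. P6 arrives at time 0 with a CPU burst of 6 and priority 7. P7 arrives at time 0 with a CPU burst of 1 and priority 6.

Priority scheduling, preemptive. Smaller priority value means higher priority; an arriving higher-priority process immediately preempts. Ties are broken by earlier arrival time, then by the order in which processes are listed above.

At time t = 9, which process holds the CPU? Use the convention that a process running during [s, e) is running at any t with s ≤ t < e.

Gantt: | P5 0-6 | P3 6-7 | P2 7-10 | P1 10-17 | P4 17-21 | P7 21-22 | P6 22-28 |
Completion: P1=17  P2=10  P3=7  P4=21  P5=6  P6=28  P7=22
Turnaround (C−A): P1=17  P2=10  P3=7  P4=21  P5=6  P6=28  P7=22

P2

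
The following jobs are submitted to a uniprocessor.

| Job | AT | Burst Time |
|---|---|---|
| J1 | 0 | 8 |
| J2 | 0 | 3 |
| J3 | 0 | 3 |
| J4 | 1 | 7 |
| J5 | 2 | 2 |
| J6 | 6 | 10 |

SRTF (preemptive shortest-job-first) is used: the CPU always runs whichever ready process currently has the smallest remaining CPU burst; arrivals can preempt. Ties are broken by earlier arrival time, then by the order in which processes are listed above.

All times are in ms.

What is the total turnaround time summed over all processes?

Gantt: | J2 0-3 | J5 3-5 | J3 5-8 | J4 8-15 | J1 15-23 | J6 23-33 |
Completion: J1=23  J2=3  J3=8  J4=15  J5=5  J6=33
Turnaround (C−A): J1=23  J2=3  J3=8  J4=14  J5=3  J6=27
Turnaround = completion − arrival: J1=23, J2=3, J3=8, J4=14, J5=3, J6=27
Total turnaround = 23 + 3 + 8 + 14 + 3 + 27 = 78

78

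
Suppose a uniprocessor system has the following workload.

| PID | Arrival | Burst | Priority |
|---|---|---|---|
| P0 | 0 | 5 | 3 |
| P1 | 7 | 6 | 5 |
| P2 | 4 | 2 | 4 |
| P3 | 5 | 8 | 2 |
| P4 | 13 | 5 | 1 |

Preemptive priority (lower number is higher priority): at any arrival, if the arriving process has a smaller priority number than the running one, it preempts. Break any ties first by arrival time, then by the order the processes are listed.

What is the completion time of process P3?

Timeline: | P0 0-5 | P3 5-13 | P4 13-18 | P2 18-20 | P1 20-26 |
Completion: P0=5  P1=26  P2=20  P3=13  P4=18
Turnaround (C−A): P0=5  P1=19  P2=16  P3=8  P4=5

13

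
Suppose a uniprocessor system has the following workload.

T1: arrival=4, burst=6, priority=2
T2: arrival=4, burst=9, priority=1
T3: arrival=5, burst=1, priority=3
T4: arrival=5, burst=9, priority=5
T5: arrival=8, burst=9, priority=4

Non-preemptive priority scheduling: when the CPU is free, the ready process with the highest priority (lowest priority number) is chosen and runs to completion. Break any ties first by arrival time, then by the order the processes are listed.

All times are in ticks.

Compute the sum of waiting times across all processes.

Schedule: | idle 0-4 | T2 4-13 | T1 13-19 | T3 19-20 | T5 20-29 | T4 29-38 |
Completion: T1=19  T2=13  T3=20  T4=38  T5=29
Turnaround (C−A): T1=15  T2=9  T3=15  T4=33  T5=21
Waiting = turnaround − burst: T1=9, T2=0, T3=14, T4=24, T5=12
Total waiting = 9 + 0 + 14 + 24 + 12 = 59

59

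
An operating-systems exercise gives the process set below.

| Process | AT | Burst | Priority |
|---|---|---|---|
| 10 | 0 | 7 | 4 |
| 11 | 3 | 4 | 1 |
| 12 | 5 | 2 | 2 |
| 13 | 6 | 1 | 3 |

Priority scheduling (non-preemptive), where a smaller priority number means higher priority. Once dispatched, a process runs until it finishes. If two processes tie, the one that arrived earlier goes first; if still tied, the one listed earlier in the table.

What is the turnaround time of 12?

Schedule: | 10 0-7 | 11 7-11 | 12 11-13 | 13 13-14 |
Completion: 10=7  11=11  12=13  13=14
Turnaround(12) = completion − arrival = 13 − 5 = 8

8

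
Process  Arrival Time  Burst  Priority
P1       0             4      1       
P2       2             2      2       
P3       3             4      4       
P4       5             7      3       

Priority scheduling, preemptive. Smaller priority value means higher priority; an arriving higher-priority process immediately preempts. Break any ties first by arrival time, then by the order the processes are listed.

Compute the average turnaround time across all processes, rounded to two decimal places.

7.50

Timeline: | P1 0-4 | P2 4-6 | P4 6-13 | P3 13-17 |
Completion: P1=4  P2=6  P3=17  P4=13
Turnaround times: P1=4, P2=4, P3=14, P4=8
Average turnaround = (4+4+14+8) / 4 = 30/4 = 7.50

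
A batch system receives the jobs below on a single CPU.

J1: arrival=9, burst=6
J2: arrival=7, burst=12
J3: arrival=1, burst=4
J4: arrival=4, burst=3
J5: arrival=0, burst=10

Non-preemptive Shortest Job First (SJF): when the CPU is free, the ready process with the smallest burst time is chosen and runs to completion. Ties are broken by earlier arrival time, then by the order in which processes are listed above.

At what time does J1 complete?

23

Schedule: | J5 0-10 | J4 10-13 | J3 13-17 | J1 17-23 | J2 23-35 |
Completion: J1=23  J2=35  J3=17  J4=13  J5=10
Turnaround (C−A): J1=14  J2=28  J3=16  J4=9  J5=10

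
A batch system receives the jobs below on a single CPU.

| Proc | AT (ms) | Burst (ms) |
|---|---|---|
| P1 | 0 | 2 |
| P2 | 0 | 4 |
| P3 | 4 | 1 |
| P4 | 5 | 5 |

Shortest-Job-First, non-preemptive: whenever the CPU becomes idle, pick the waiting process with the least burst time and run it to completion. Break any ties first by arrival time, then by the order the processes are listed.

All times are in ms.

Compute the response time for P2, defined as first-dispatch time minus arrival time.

Timeline: | P1 0-2 | P2 2-6 | P3 6-7 | P4 7-12 |
Completion: P1=2  P2=6  P3=7  P4=12
Response(P2) = first start − arrival = 2 − 0 = 2

2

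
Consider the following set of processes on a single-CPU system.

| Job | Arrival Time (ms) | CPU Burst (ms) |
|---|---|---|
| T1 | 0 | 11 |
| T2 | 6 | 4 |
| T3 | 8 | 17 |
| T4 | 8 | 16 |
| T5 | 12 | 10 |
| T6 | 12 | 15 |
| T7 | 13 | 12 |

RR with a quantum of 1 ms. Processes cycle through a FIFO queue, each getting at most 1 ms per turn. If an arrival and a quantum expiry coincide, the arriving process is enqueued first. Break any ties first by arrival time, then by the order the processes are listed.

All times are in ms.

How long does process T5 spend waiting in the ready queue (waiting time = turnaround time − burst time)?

43

Gantt: | T1 0-6 | T2 6-7 | T1 7-8 | T2 8-9 | T3 9-10 | T4 10-11 | T1 11-12 | T2 12-13 | T3 13-14 | T4 14-15 | T5 15-16 | T6 16-17 | T1 17-18 | T7 18-19 | T2 19-20 | T3 20-21 | T4 21-22 | T5 22-23 | T6 23-24 | T1 24-25 | T7 25-26 | T3 26-27 | T4 27-28 | T5 28-29 | T6 29-30 | T1 30-31 | T7 31-32 | T3 32-33 | T4 33-34 | T5 34-35 | T6 35-36 | T7 36-37 | T3 37-38 | T4 38-39 | T5 39-40 | T6 40-41 | T7 41-42 | T3 42-43 | T4 43-44 | T5 44-45 | T6 45-46 | T7 46-47 | T3 47-48 | T4 48-49 | T5 49-50 | T6 50-51 | T7 51-52 | T3 52-53 | T4 53-54 | T5 54-55 | T6 55-56 | T7 56-57 | T3 57-58 | T4 58-59 | T5 59-60 | T6 60-61 | T7 61-62 | T3 62-63 | T4 63-64 | T5 64-65 | T6 65-66 | T7 66-67 | T3 67-68 | T4 68-69 | T6 69-70 | T7 70-71 | T3 71-72 | T4 72-73 | T6 73-74 | T7 74-75 | T3 75-76 | T4 76-77 | T6 77-78 | T3 78-79 | T4 79-80 | T6 80-81 | T3 81-82 | T4 82-83 | T6 83-84 | T3 84-85 |
Completion: T1=31  T2=20  T3=85  T4=83  T5=65  T6=84  T7=75
Turnaround (C−A): T1=31  T2=14  T3=77  T4=75  T5=53  T6=72  T7=62
Waiting(T5) = turnaround − burst = 53 − 10 = 43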